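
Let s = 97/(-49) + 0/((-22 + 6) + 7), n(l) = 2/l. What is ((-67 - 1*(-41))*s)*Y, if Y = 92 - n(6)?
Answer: 693550/147 ≈ 4718.0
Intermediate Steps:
s = -97/49 (s = 97*(-1/49) + 0/(-16 + 7) = -97/49 + 0/(-9) = -97/49 + 0*(-⅑) = -97/49 + 0 = -97/49 ≈ -1.9796)
Y = 275/3 (Y = 92 - 2/6 = 92 - 1*⅓ = 92 - ⅓ = 275/3 ≈ 91.667)
((-67 - 1*(-41))*s)*Y = ((-67 - 1*(-41))*(-97/49))*(275/3) = ((-67 + 41)*(-97/49))*(275/3) = -26*(-97/49)*(275/3) = (2522/49)*(275/3) = 693550/147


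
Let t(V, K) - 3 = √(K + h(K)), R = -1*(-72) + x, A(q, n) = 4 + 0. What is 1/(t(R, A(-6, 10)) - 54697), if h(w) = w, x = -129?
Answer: -27347/1495716814 - √2/1495716814 ≈ -1.8284e-5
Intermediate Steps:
A(q, n) = 4
R = -57 (R = -1*(-72) - 129 = 72 - 129 = -57)
t(V, K) = 3 + √2*√K (t(V, K) = 3 + √(K + K) = 3 + √(2*K) = 3 + √2*√K)
1/(t(R, A(-6, 10)) - 54697) = 1/((3 + √2*√4) - 54697) = 1/((3 + √2*2) - 54697) = 1/((3 + 2*√2) - 54697) = 1/(-54694 + 2*√2)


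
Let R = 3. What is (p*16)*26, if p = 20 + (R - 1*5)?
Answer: 7488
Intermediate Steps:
p = 18 (p = 20 + (3 - 1*5) = 20 + (3 - 5) = 20 - 2 = 18)
(p*16)*26 = (18*16)*26 = 288*26 = 7488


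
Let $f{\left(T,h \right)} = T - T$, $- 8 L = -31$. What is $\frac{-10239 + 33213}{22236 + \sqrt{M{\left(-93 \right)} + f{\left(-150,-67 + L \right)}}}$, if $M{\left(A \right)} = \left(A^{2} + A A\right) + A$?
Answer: $\frac{170283288}{164807497} - \frac{7658 \sqrt{17205}}{164807497} \approx 1.0271$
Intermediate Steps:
$L = \frac{31}{8}$ ($L = \left(- \frac{1}{8}\right) \left(-31\right) = \frac{31}{8} \approx 3.875$)
$M{\left(A \right)} = A + 2 A^{2}$ ($M{\left(A \right)} = \left(A^{2} + A^{2}\right) + A = 2 A^{2} + A = A + 2 A^{2}$)
$f{\left(T,h \right)} = 0$
$\frac{-10239 + 33213}{22236 + \sqrt{M{\left(-93 \right)} + f{\left(-150,-67 + L \right)}}} = \frac{-10239 + 33213}{22236 + \sqrt{- 93 \left(1 + 2 \left(-93\right)\right) + 0}} = \frac{22974}{22236 + \sqrt{- 93 \left(1 - 186\right) + 0}} = \frac{22974}{22236 + \sqrt{\left(-93\right) \left(-185\right) + 0}} = \frac{22974}{22236 + \sqrt{17205 + 0}} = \frac{22974}{22236 + \sqrt{17205}}$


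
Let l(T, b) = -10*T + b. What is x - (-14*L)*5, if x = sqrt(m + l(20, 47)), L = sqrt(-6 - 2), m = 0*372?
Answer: I*(3*sqrt(17) + 140*sqrt(2)) ≈ 210.36*I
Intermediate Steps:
l(T, b) = b - 10*T
m = 0
L = 2*I*sqrt(2) (L = sqrt(-8) = 2*I*sqrt(2) ≈ 2.8284*I)
x = 3*I*sqrt(17) (x = sqrt(0 + (47 - 10*20)) = sqrt(0 + (47 - 200)) = sqrt(0 - 153) = sqrt(-153) = 3*I*sqrt(17) ≈ 12.369*I)
x - (-14*L)*5 = 3*I*sqrt(17) - (-28*I*sqrt(2))*5 = 3*I*sqrt(17) - (-140)*I*sqrt(2) = 3*I*sqrt(17) + 140*I*sqrt(2)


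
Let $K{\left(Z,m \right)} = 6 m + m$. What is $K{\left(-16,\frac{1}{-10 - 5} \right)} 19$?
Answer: $- \frac{133}{15} \approx -8.8667$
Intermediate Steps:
$K{\left(Z,m \right)} = 7 m$
$K{\left(-16,\frac{1}{-10 - 5} \right)} 19 = \frac{7}{-10 - 5} \cdot 19 = \frac{7}{-15} \cdot 19 = 7 \left(- \frac{1}{15}\right) 19 = \left(- \frac{7}{15}\right) 19 = - \frac{133}{15}$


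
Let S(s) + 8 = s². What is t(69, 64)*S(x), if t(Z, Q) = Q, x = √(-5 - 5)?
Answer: -1152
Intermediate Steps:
x = I*√10 (x = √(-10) = I*√10 ≈ 3.1623*I)
S(s) = -8 + s²
t(69, 64)*S(x) = 64*(-8 + (I*√10)²) = 64*(-8 - 10) = 64*(-18) = -1152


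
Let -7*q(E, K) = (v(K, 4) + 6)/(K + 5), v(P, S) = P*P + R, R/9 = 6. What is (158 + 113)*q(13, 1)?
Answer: -16531/42 ≈ -393.60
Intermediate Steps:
R = 54 (R = 9*6 = 54)
v(P, S) = 54 + P**2 (v(P, S) = P*P + 54 = P**2 + 54 = 54 + P**2)
q(E, K) = -(60 + K**2)/(7*(5 + K)) (q(E, K) = -((54 + K**2) + 6)/(7*(K + 5)) = -(60 + K**2)/(7*(5 + K)))
(158 + 113)*q(13, 1) = (158 + 113)*((-60 - 1*1**2)/(7*(5 + 1))) = 271*((1/7)*(-60 - 1*1)/6) = 271*((1/7)*(1/6)*(-60 - 1)) = 271*((1/7)*(1/6)*(-61)) = 271*(-61/42) = -16531/42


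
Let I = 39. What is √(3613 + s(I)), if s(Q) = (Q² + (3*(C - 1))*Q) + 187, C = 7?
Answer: √6023 ≈ 77.608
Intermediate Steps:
s(Q) = 187 + Q² + 18*Q (s(Q) = (Q² + (3*(7 - 1))*Q) + 187 = (Q² + (3*6)*Q) + 187 = (Q² + 18*Q) + 187 = 187 + Q² + 18*Q)
√(3613 + s(I)) = √(3613 + (187 + 39² + 18*39)) = √(3613 + (187 + 1521 + 702)) = √(3613 + 2410) = √6023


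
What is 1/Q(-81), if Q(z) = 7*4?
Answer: 1/28 ≈ 0.035714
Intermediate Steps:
Q(z) = 28
1/Q(-81) = 1/28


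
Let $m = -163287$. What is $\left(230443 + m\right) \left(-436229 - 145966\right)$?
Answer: $-39097887420$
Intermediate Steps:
$\left(230443 + m\right) \left(-436229 - 145966\right) = \left(230443 - 163287\right) \left(-436229 - 145966\right) = 67156 \left(-582195\right) = -39097887420$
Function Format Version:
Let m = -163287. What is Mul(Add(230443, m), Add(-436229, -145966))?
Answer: -39097887420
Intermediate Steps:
Mul(Add(230443, m), Add(-436229, -145966)) = Mul(Add(230443, -163287), Add(-436229, -145966)) = Mul(67156, -582195) = -39097887420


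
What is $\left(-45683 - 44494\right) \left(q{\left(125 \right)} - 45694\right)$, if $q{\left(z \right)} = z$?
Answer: $4109275713$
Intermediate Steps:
$\left(-45683 - 44494\right) \left(q{\left(125 \right)} - 45694\right) = \left(-45683 - 44494\right) \left(125 - 45694\right) = \left(-90177\right) \left(-45569\right) = 4109275713$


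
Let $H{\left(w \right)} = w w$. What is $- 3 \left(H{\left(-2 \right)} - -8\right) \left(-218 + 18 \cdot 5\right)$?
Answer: $4608$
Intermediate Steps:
$H{\left(w \right)} = w^{2}$
$- 3 \left(H{\left(-2 \right)} - -8\right) \left(-218 + 18 \cdot 5\right) = - 3 \left(\left(-2\right)^{2} - -8\right) \left(-218 + 18 \cdot 5\right) = - 3 \left(4 + 8\right) \left(-218 + 90\right) = \left(-3\right) 12 \left(-128\right) = \left(-36\right) \left(-128\right) = 4608$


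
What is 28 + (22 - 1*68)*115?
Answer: -5262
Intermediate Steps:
28 + (22 - 1*68)*115 = 28 + (22 - 68)*115 = 28 - 46*115 = 28 - 5290 = -5262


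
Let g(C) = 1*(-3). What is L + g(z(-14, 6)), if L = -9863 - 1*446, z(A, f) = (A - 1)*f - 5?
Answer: -10312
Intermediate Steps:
z(A, f) = -5 + f*(-1 + A) (z(A, f) = (-1 + A)*f - 5 = f*(-1 + A) - 5 = -5 + f*(-1 + A))
L = -10309 (L = -9863 - 446 = -10309)
g(C) = -3
L + g(z(-14, 6)) = -10309 - 3 = -10312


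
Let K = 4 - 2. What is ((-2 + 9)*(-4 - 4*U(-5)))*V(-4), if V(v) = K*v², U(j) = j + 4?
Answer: 0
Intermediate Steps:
K = 2
U(j) = 4 + j
V(v) = 2*v²
((-2 + 9)*(-4 - 4*U(-5)))*V(-4) = ((-2 + 9)*(-4 - 4*(4 - 5)))*(2*(-4)²) = (7*(-4 - 4*(-1)))*(2*16) = (7*(-4 + 4))*32 = (7*0)*32 = 0*32 = 0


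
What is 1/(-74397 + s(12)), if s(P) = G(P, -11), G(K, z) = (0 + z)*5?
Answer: -1/74452 ≈ -1.3431e-5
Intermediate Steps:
G(K, z) = 5*z (G(K, z) = z*5 = 5*z)
s(P) = -55 (s(P) = 5*(-11) = -55)
1/(-74397 + s(12)) = 1/(-74397 - 55) = 1/(-74452) = -1/74452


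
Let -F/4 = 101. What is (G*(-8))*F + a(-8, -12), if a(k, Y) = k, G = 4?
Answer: 12920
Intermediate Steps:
F = -404 (F = -4*101 = -404)
(G*(-8))*F + a(-8, -12) = (4*(-8))*(-404) - 8 = -32*(-404) - 8 = 12928 - 8 = 12920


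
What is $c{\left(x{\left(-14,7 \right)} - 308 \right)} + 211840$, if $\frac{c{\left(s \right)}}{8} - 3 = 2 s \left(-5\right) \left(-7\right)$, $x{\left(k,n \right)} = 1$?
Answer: $39944$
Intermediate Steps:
$c{\left(s \right)} = 24 + 560 s$ ($c{\left(s \right)} = 24 + 8 \cdot 2 s \left(-5\right) \left(-7\right) = 24 + 8 - 10 s \left(-7\right) = 24 + 8 \cdot 70 s = 24 + 560 s$)
$c{\left(x{\left(-14,7 \right)} - 308 \right)} + 211840 = \left(24 + 560 \left(1 - 308\right)\right) + 211840 = \left(24 + 560 \left(-307\right)\right) + 211840 = \left(24 - 171920\right) + 211840 = -171896 + 211840 = 39944$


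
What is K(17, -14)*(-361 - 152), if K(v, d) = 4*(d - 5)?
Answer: 38988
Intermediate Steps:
K(v, d) = -20 + 4*d (K(v, d) = 4*(-5 + d) = -20 + 4*d)
K(17, -14)*(-361 - 152) = (-20 + 4*(-14))*(-361 - 152) = (-20 - 56)*(-513) = -76*(-513) = 38988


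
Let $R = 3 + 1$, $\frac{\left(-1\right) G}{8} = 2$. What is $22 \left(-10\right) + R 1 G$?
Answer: $-284$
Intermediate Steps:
$G = -16$ ($G = \left(-8\right) 2 = -16$)
$R = 4$
$22 \left(-10\right) + R 1 G = 22 \left(-10\right) + 4 \cdot 1 \left(-16\right) = -220 + 4 \left(-16\right) = -220 - 64 = -284$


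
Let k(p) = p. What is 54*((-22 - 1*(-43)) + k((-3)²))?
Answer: 1620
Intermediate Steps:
54*((-22 - 1*(-43)) + k((-3)²)) = 54*((-22 - 1*(-43)) + (-3)²) = 54*((-22 + 43) + 9) = 54*(21 + 9) = 54*30 = 1620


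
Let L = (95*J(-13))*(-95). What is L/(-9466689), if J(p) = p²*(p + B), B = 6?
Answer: -10676575/9466689 ≈ -1.1278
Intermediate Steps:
J(p) = p²*(6 + p) (J(p) = p²*(p + 6) = p²*(6 + p))
L = 10676575 (L = (95*((-13)²*(6 - 13)))*(-95) = (95*(169*(-7)))*(-95) = (95*(-1183))*(-95) = -112385*(-95) = 10676575)
L/(-9466689) = 10676575/(-9466689) = 10676575*(-1/9466689) = -10676575/9466689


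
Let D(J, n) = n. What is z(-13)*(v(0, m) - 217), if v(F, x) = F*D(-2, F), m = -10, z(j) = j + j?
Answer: 5642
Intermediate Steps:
z(j) = 2*j
v(F, x) = F² (v(F, x) = F*F = F²)
z(-13)*(v(0, m) - 217) = (2*(-13))*(0² - 217) = -26*(0 - 217) = -26*(-217) = 5642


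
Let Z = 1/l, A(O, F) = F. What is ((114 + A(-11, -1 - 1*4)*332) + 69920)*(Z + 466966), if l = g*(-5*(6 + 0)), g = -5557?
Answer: 2661386220922007/83355 ≈ 3.1928e+10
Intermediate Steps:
l = 166710 (l = -(-27785)*(6 + 0) = -(-27785)*6 = -5557*(-30) = 166710)
Z = 1/166710 ≈ 5.9984e-6
((114 + A(-11, -1 - 1*4)*332) + 69920)*(Z + 466966) = ((114 + (-1 - 1*4)*332) + 69920)*(1/166710 + 466966) = ((114 + (-1 - 4)*332) + 69920)*(77847901861/166710) = ((114 - 5*332) + 69920)*(77847901861/166710) = ((114 - 1660) + 69920)*(77847901861/166710) = (-1546 + 69920)*(77847901861/166710) = 68374*(77847901861/166710) = 2661386220922007/83355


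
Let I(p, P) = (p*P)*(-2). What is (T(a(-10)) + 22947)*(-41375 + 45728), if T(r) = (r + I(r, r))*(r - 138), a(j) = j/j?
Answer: 100484652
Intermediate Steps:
a(j) = 1
I(p, P) = -2*P*p (I(p, P) = (P*p)*(-2) = -2*P*p)
T(r) = (-138 + r)*(r - 2*r²) (T(r) = (r - 2*r*r)*(r - 138) = (r - 2*r²)*(-138 + r) = (-138 + r)*(r - 2*r²))
(T(a(-10)) + 22947)*(-41375 + 45728) = (1*(-138 - 2*1² + 277*1) + 22947)*(-41375 + 45728) = (1*(-138 - 2*1 + 277) + 22947)*4353 = (1*(-138 - 2 + 277) + 22947)*4353 = (1*137 + 22947)*4353 = (137 + 22947)*4353 = 23084*4353 = 100484652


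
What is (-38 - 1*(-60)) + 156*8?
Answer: 1270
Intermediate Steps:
(-38 - 1*(-60)) + 156*8 = (-38 + 60) + 1248 = 22 + 1248 = 1270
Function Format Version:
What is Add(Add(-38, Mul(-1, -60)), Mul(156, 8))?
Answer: 1270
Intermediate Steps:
Add(Add(-38, Mul(-1, -60)), Mul(156, 8)) = Add(Add(-38, 60), 1248) = Add(22, 1248) = 1270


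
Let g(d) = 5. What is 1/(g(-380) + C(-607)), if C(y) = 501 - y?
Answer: 1/1113 ≈ 0.00089847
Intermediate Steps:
1/(g(-380) + C(-607)) = 1/(5 + (501 - 1*(-607))) = 1/(5 + (501 + 607)) = 1/(5 + 1108) = 1/1113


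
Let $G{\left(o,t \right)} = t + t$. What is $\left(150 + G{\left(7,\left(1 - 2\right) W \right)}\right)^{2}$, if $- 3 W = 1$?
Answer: $\frac{204304}{9} \approx 22700.0$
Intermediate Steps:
$W = - \frac{1}{3}$ ($W = \left(- \frac{1}{3}\right) 1 = - \frac{1}{3} \approx -0.33333$)
$G{\left(o,t \right)} = 2 t$
$\left(150 + G{\left(7,\left(1 - 2\right) W \right)}\right)^{2} = \left(150 + 2 \left(1 - 2\right) \left(- \frac{1}{3}\right)\right)^{2} = \left(150 + 2 \left(\left(-1\right) \left(- \frac{1}{3}\right)\right)\right)^{2} = \left(150 + 2 \cdot \frac{1}{3}\right)^{2} = \left(150 + \frac{2}{3}\right)^{2} = \left(\frac{452}{3}\right)^{2} = \frac{204304}{9}$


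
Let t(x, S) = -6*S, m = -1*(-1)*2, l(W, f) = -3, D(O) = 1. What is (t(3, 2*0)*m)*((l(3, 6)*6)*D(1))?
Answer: 0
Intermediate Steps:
m = 2 (m = 1*2 = 2)
(t(3, 2*0)*m)*((l(3, 6)*6)*D(1)) = (-12*0*2)*(-3*6*1) = (-6*0*2)*(-18*1) = (0*2)*(-18) = 0*(-18) = 0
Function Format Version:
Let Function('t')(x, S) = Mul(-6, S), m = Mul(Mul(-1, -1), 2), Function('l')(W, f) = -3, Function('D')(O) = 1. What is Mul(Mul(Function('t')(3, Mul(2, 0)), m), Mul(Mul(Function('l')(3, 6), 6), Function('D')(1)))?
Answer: 0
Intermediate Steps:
m = 2 (m = Mul(1, 2) = 2)
Mul(Mul(Function('t')(3, Mul(2, 0)), m), Mul(Mul(Function('l')(3, 6), 6), Function('D')(1))) = Mul(Mul(Mul(-6, Mul(2, 0)), 2), Mul(Mul(-3, 6), 1)) = Mul(Mul(Mul(-6, 0), 2), Mul(-18, 1)) = Mul(Mul(0, 2), -18) = Mul(0, -18) = 0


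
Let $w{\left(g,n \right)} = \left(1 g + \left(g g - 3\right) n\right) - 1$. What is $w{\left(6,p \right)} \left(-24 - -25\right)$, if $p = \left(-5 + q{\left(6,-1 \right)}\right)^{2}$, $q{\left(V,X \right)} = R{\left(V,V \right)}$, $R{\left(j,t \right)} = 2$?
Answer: $302$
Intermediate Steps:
$q{\left(V,X \right)} = 2$
$p = 9$ ($p = \left(-5 + 2\right)^{2} = \left(-3\right)^{2} = 9$)
$w{\left(g,n \right)} = -1 + g + n \left(-3 + g^{2}\right)$ ($w{\left(g,n \right)} = \left(g + \left(g^{2} - 3\right) n\right) - 1 = \left(g + \left(-3 + g^{2}\right) n\right) - 1 = \left(g + n \left(-3 + g^{2}\right)\right) - 1 = -1 + g + n \left(-3 + g^{2}\right)$)
$w{\left(6,p \right)} \left(-24 - -25\right) = \left(-1 + 6 - 27 + 9 \cdot 6^{2}\right) \left(-24 - -25\right) = \left(-1 + 6 - 27 + 9 \cdot 36\right) \left(-24 + 25\right) = \left(-1 + 6 - 27 + 324\right) 1 = 302 \cdot 1 = 302$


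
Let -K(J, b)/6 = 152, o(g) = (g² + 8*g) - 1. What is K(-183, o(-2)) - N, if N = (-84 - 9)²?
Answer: -9561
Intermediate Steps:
o(g) = -1 + g² + 8*g
K(J, b) = -912 (K(J, b) = -6*152 = -912)
N = 8649 (N = (-93)² = 8649)
K(-183, o(-2)) - N = -912 - 1*8649 = -912 - 8649 = -9561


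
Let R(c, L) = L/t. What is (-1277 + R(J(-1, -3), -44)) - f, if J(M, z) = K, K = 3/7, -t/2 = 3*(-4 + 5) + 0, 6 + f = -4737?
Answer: 10420/3 ≈ 3473.3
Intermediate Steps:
f = -4743 (f = -6 - 4737 = -4743)
t = -6 (t = -2*(3*(-4 + 5) + 0) = -2*(3*1 + 0) = -2*(3 + 0) = -2*3 = -6)
K = 3/7 (K = 3*(⅐) = 3/7 ≈ 0.42857)
J(M, z) = 3/7
R(c, L) = -L/6 (R(c, L) = L/(-6) = L*(-⅙) = -L/6)
(-1277 + R(J(-1, -3), -44)) - f = (-1277 - ⅙*(-44)) - 1*(-4743) = (-1277 + 22/3) + 4743 = -3809/3 + 4743 = 10420/3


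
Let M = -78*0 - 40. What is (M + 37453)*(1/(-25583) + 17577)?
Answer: 16823593127070/25583 ≈ 6.5761e+8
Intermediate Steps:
M = -40 (M = 0 - 40 = -40)
(M + 37453)*(1/(-25583) + 17577) = (-40 + 37453)*(1/(-25583) + 17577) = 37413*(-1/25583 + 17577) = 37413*(449672390/25583) = 16823593127070/25583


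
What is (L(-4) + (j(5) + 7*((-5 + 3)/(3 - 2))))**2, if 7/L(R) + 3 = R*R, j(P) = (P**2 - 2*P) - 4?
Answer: 1024/169 ≈ 6.0592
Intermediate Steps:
j(P) = -4 + P**2 - 2*P
L(R) = 7/(-3 + R**2) (L(R) = 7/(-3 + R*R) = 7/(-3 + R**2))
(L(-4) + (j(5) + 7*((-5 + 3)/(3 - 2))))**2 = (7/(-3 + (-4)**2) + ((-4 + 5**2 - 2*5) + 7*((-5 + 3)/(3 - 2))))**2 = (7/(-3 + 16) + ((-4 + 25 - 10) + 7*(-2/1)))**2 = (7/13 + (11 + 7*(-2*1)))**2 = (7*(1/13) + (11 + 7*(-2)))**2 = (7/13 + (11 - 14))**2 = (7/13 - 3)**2 = (-32/13)**2 = 1024/169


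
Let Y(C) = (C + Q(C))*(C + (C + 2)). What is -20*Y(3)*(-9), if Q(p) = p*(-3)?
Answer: -8640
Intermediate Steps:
Q(p) = -3*p
Y(C) = -2*C*(2 + 2*C) (Y(C) = (C - 3*C)*(C + (C + 2)) = (-2*C)*(C + (2 + C)) = (-2*C)*(2 + 2*C) = -2*C*(2 + 2*C))
-20*Y(3)*(-9) = -80*3*(-1 - 1*3)*(-9) = -80*3*(-1 - 3)*(-9) = -80*3*(-4)*(-9) = -20*(-48)*(-9) = 960*(-9) = -8640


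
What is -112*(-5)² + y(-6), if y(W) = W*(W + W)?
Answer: -2728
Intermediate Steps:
y(W) = 2*W² (y(W) = W*(2*W) = 2*W²)
-112*(-5)² + y(-6) = -112*(-5)² + 2*(-6)² = -112*25 + 2*36 = -2800 + 72 = -2728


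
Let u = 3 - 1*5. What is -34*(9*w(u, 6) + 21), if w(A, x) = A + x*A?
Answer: 3570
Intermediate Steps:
u = -2 (u = 3 - 5 = -2)
w(A, x) = A + A*x
-34*(9*w(u, 6) + 21) = -34*(9*(-2*(1 + 6)) + 21) = -34*(9*(-2*7) + 21) = -34*(9*(-14) + 21) = -34*(-126 + 21) = -34*(-105) = 3570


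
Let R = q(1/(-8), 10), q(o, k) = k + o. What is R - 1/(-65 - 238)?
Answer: 23945/2424 ≈ 9.8783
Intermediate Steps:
R = 79/8 (R = 10 + 1/(-8) = 10 - ⅛ = 79/8 ≈ 9.8750)
R - 1/(-65 - 238) = 79/8 - 1/(-65 - 238) = 79/8 - 1/(-303) = 79/8 - 1*(-1/303) = 79/8 + 1/303 = 23945/2424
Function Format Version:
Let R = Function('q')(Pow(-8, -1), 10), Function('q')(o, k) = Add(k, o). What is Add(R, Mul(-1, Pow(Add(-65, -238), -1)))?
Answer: Rational(23945, 2424) ≈ 9.8783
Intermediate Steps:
R = Rational(79, 8) (R = Add(10, Pow(-8, -1)) = Add(10, Rational(-1, 8)) = Rational(79, 8) ≈ 9.8750)
Add(R, Mul(-1, Pow(Add(-65, -238), -1))) = Add(Rational(79, 8), Mul(-1, Pow(Add(-65, -238), -1))) = Add(Rational(79, 8), Mul(-1, Pow(-303, -1))) = Add(Rational(79, 8), Mul(-1, Rational(-1, 303))) = Add(Rational(79, 8), Rational(1, 303)) = Rational(23945, 2424)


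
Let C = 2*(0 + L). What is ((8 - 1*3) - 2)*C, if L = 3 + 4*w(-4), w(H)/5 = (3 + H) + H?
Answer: -582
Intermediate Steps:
w(H) = 15 + 10*H (w(H) = 5*((3 + H) + H) = 5*(3 + 2*H) = 15 + 10*H)
L = -97 (L = 3 + 4*(15 + 10*(-4)) = 3 + 4*(15 - 40) = 3 + 4*(-25) = 3 - 100 = -97)
C = -194 (C = 2*(0 - 97) = 2*(-97) = -194)
((8 - 1*3) - 2)*C = ((8 - 1*3) - 2)*(-194) = ((8 - 3) - 2)*(-194) = (5 - 2)*(-194) = 3*(-194) = -582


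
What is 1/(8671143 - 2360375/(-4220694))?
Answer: 4220694/36598243593617 ≈ 1.1533e-7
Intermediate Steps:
1/(8671143 - 2360375/(-4220694)) = 1/(8671143 - 2360375*(-1/4220694)) = 1/(8671143 + 2360375/4220694) = 1/(36598243593617/4220694) = 4220694/36598243593617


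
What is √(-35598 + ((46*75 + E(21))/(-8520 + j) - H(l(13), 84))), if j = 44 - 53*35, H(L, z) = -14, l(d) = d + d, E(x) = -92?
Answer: I*√3797899390122/10331 ≈ 188.64*I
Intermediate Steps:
l(d) = 2*d
j = -1811 (j = 44 - 1855 = -1811)
√(-35598 + ((46*75 + E(21))/(-8520 + j) - H(l(13), 84))) = √(-35598 + ((46*75 - 92)/(-8520 - 1811) - 1*(-14))) = √(-35598 + ((3450 - 92)/(-10331) + 14)) = √(-35598 + (3358*(-1/10331) + 14)) = √(-35598 + (-3358/10331 + 14)) = √(-35598 + 141276/10331) = √(-367621662/10331) = I*√3797899390122/10331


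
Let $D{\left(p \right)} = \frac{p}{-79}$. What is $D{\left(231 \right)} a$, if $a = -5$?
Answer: $\frac{1155}{79} \approx 14.62$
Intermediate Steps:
$D{\left(p \right)} = - \frac{p}{79}$ ($D{\left(p \right)} = p \left(- \frac{1}{79}\right) = - \frac{p}{79}$)
$D{\left(231 \right)} a = \left(- \frac{1}{79}\right) 231 \left(-5\right) = \left(- \frac{231}{79}\right) \left(-5\right) = \frac{1155}{79}$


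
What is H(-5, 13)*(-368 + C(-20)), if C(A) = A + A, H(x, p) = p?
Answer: -5304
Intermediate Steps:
C(A) = 2*A
H(-5, 13)*(-368 + C(-20)) = 13*(-368 + 2*(-20)) = 13*(-368 - 40) = 13*(-408) = -5304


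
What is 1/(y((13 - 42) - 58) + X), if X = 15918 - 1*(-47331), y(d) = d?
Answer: 1/63162 ≈ 1.5832e-5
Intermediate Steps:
X = 63249 (X = 15918 + 47331 = 63249)
1/(y((13 - 42) - 58) + X) = 1/(((13 - 42) - 58) + 63249) = 1/((-29 - 58) + 63249) = 1/(-87 + 63249) = 1/63162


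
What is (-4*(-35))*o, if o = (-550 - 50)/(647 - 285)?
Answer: -42000/181 ≈ -232.04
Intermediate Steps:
o = -300/181 (o = -600/362 = -600*1/362 = -300/181 ≈ -1.6575)
(-4*(-35))*o = -4*(-35)*(-300/181) = 140*(-300/181) = -42000/181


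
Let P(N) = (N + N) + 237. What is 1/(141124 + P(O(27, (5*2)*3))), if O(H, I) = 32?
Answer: 1/141425 ≈ 7.0709e-6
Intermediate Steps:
P(N) = 237 + 2*N (P(N) = 2*N + 237 = 237 + 2*N)
1/(141124 + P(O(27, (5*2)*3))) = 1/(141124 + (237 + 2*32)) = 1/(141124 + (237 + 64)) = 1/(141124 + 301) = 1/141425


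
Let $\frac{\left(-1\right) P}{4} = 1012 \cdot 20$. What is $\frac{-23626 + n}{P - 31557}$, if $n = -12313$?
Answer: $\frac{35939}{112517} \approx 0.31941$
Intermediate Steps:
$P = -80960$ ($P = - 4 \cdot 1012 \cdot 20 = \left(-4\right) 20240 = -80960$)
$\frac{-23626 + n}{P - 31557} = \frac{-23626 - 12313}{-80960 - 31557} = - \frac{35939}{-112517} = \left(-35939\right) \left(- \frac{1}{112517}\right) = \frac{35939}{112517}$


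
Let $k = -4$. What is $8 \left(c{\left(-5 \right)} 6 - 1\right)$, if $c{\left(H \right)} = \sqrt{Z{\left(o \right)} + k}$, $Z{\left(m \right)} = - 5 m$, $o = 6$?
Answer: $-8 + 48 i \sqrt{34} \approx -8.0 + 279.89 i$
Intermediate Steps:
$c{\left(H \right)} = i \sqrt{34}$ ($c{\left(H \right)} = \sqrt{\left(-5\right) 6 - 4} = \sqrt{-30 - 4} = \sqrt{-34} = i \sqrt{34}$)
$8 \left(c{\left(-5 \right)} 6 - 1\right) = 8 \left(i \sqrt{34} \cdot 6 - 1\right) = 8 \left(6 i \sqrt{34} - 1\right) = 8 \left(-1 + 6 i \sqrt{34}\right) = -8 + 48 i \sqrt{34}$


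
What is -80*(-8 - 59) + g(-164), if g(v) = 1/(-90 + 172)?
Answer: 439521/82 ≈ 5360.0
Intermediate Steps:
g(v) = 1/82
-80*(-8 - 59) + g(-164) = -80*(-8 - 59) + 1/82 = -80*(-67) + 1/82 = 5360 + 1/82 = 439521/82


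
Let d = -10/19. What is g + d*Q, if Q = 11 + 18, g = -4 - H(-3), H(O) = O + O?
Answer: -252/19 ≈ -13.263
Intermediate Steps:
H(O) = 2*O
g = 2 (g = -4 - 2*(-3) = -4 - 1*(-6) = -4 + 6 = 2)
Q = 29
d = -10/19 (d = -10*1/19 = -10/19 ≈ -0.52632)
g + d*Q = 2 - 10/19*29 = 2 - 290/19 = -252/19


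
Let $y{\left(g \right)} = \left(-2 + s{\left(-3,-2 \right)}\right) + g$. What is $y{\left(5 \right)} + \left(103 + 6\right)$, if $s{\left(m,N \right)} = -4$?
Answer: $108$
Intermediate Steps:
$y{\left(g \right)} = -6 + g$ ($y{\left(g \right)} = \left(-2 - 4\right) + g = -6 + g$)
$y{\left(5 \right)} + \left(103 + 6\right) = \left(-6 + 5\right) + \left(103 + 6\right) = -1 + 109 = 108$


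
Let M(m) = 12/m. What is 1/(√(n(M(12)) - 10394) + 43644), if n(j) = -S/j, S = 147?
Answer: 43644/1904809277 - I*√10541/1904809277 ≈ 2.2913e-5 - 5.39e-8*I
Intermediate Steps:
n(j) = -147/j
1/(√(n(M(12)) - 10394) + 43644) = 1/(√(-147/1 - 10394) + 43644) = 1/(√(-147*1 - 10394) + 43644) = 1/(√(-147 - 10394) + 43644) = 1/(√(-10541) + 43644) = 1/(I*√10541 + 43644) = 1/(43644 + I*√10541)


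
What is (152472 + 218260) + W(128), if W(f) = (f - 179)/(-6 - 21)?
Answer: 3336605/9 ≈ 3.7073e+5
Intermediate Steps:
W(f) = 179/27 - f/27 (W(f) = (-179 + f)/(-27) = (-179 + f)*(-1/27) = 179/27 - f/27)
(152472 + 218260) + W(128) = (152472 + 218260) + (179/27 - 1/27*128) = 370732 + (179/27 - 128/27) = 370732 + 17/9 = 3336605/9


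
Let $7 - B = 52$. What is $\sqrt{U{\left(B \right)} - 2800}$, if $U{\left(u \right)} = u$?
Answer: $i \sqrt{2845} \approx 53.339 i$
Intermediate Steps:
$B = -45$ ($B = 7 - 52 = -45$)
$\sqrt{U{\left(B \right)} - 2800} = \sqrt{-45 - 2800} = \sqrt{-2845} = i \sqrt{2845}$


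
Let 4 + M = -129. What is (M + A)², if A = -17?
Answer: 22500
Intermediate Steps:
M = -133 (M = -4 - 129 = -133)
(M + A)² = (-133 - 17)² = (-150)² = 22500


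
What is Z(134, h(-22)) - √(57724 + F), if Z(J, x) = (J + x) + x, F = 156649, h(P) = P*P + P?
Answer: 1058 - √214373 ≈ 595.00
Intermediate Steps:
h(P) = P + P² (h(P) = P² + P = P + P²)
Z(J, x) = J + 2*x
Z(134, h(-22)) - √(57724 + F) = (134 + 2*(-22*(1 - 22))) - √(57724 + 156649) = (134 + 2*(-22*(-21))) - √214373 = (134 + 2*462) - √214373 = (134 + 924) - √214373 = 1058 - √214373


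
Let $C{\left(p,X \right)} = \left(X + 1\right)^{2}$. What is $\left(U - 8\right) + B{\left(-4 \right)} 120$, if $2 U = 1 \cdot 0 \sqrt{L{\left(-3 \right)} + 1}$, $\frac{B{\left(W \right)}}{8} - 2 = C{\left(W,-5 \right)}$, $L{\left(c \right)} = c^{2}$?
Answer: $17272$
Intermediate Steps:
$C{\left(p,X \right)} = \left(1 + X\right)^{2}$
$B{\left(W \right)} = 144$ ($B{\left(W \right)} = 16 + 8 \left(1 - 5\right)^{2} = 16 + 8 \left(-4\right)^{2} = 16 + 8 \cdot 16 = 16 + 128 = 144$)
$U = 0$ ($U = \frac{1 \cdot 0 \sqrt{\left(-3\right)^{2} + 1}}{2} = \frac{0 \sqrt{9 + 1}}{2} = \frac{0 \sqrt{10}}{2} = \frac{1}{2} \cdot 0 = 0$)
$\left(U - 8\right) + B{\left(-4 \right)} 120 = \left(0 - 8\right) + 144 \cdot 120 = -8 + 17280 = 17272$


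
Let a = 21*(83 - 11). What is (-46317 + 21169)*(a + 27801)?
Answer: -737163324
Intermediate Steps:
a = 1512 (a = 21*72 = 1512)
(-46317 + 21169)*(a + 27801) = (-46317 + 21169)*(1512 + 27801) = -25148*29313 = -737163324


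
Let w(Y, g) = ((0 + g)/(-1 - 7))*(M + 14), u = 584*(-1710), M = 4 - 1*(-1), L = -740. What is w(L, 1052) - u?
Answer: 1992283/2 ≈ 9.9614e+5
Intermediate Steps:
M = 5 (M = 4 + 1 = 5)
u = -998640
w(Y, g) = -19*g/8 (w(Y, g) = ((0 + g)/(-1 - 7))*(5 + 14) = (g/(-8))*19 = (g*(-⅛))*19 = -g/8*19 = -19*g/8)
w(L, 1052) - u = -19/8*1052 - 1*(-998640) = -4997/2 + 998640 = 1992283/2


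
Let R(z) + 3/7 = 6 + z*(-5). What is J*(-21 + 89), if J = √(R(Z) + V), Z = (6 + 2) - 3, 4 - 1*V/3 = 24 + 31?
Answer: 68*I*√8449/7 ≈ 892.92*I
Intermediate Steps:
V = -153 (V = 12 - 3*(24 + 31) = 12 - 3*55 = 12 - 165 = -153)
Z = 5 (Z = 8 - 3 = 5)
R(z) = 39/7 - 5*z (R(z) = -3/7 + (6 + z*(-5)) = -3/7 + (6 - 5*z) = 39/7 - 5*z)
J = I*√8449/7 (J = √((39/7 - 5*5) - 153) = √((39/7 - 25) - 153) = √(-136/7 - 153) = √(-1207/7) = I*√8449/7 ≈ 13.131*I)
J*(-21 + 89) = (I*√8449/7)*(-21 + 89) = (I*√8449/7)*68 = 68*I*√8449/7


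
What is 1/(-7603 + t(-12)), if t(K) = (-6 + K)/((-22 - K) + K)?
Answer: -11/83624 ≈ -0.00013154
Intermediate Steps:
t(K) = 3/11 - K/22 (t(K) = (-6 + K)/(-22) = (-6 + K)*(-1/22) = 3/11 - K/22)
1/(-7603 + t(-12)) = 1/(-7603 + (3/11 - 1/22*(-12))) = 1/(-7603 + (3/11 + 6/11)) = 1/(-7603 + 9/11) = 1/(-83624/11) = -11/83624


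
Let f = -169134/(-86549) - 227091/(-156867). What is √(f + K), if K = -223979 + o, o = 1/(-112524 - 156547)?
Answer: I*√332107949972871479937246815111507131/1217697132615931 ≈ 473.26*I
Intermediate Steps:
f = 15395347379/4525560661 (f = -169134*(-1/86549) - 227091*(-1/156867) = 169134/86549 + 75697/52289 = 15395347379/4525560661 ≈ 3.4019)
o = -1/269071 (o = 1/(-269071) = -1/269071 ≈ -3.7165e-6)
K = -60266253510/269071 (K = -223979 - 1/269071 = -60266253510/269071 ≈ -2.2398e+5)
√(f + K) = √(15395347379/4525560661 - 60266253510/269071) = √(-272734443629194555201/1217697132615931) = I*√332107949972871479937246815111507131/1217697132615931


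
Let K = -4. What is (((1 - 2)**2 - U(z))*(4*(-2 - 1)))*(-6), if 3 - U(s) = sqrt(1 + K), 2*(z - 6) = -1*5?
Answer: -144 + 72*I*sqrt(3) ≈ -144.0 + 124.71*I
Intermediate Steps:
z = 7/2 (z = 6 + (-1*5)/2 = 6 + (1/2)*(-5) = 6 - 5/2 = 7/2 ≈ 3.5000)
U(s) = 3 - I*sqrt(3) (U(s) = 3 - sqrt(1 - 4) = 3 - sqrt(-3) = 3 - I*sqrt(3))
(((1 - 2)**2 - U(z))*(4*(-2 - 1)))*(-6) = (((1 - 2)**2 - (3 - I*sqrt(3)))*(4*(-2 - 1)))*(-6) = (((-1)**2 + (-3 + I*sqrt(3)))*(4*(-3)))*(-6) = ((1 + (-3 + I*sqrt(3)))*(-12))*(-6) = ((-2 + I*sqrt(3))*(-12))*(-6) = (24 - 12*I*sqrt(3))*(-6) = -144 + 72*I*sqrt(3)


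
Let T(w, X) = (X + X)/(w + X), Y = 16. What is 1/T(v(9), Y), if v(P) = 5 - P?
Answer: 3/8 ≈ 0.37500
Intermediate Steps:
T(w, X) = 2*X/(X + w) (T(w, X) = (2*X)/(X + w) = 2*X/(X + w))
1/T(v(9), Y) = 1/(2*16/(16 + (5 - 1*9))) = 1/(2*16/(16 + (5 - 9))) = 1/(2*16/(16 - 4)) = 1/(2*16/12) = 1/(2*16*(1/12)) = 1/(8/3) = 3/8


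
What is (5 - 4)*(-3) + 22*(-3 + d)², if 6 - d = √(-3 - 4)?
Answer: 41 - 132*I*√7 ≈ 41.0 - 349.24*I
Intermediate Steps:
d = 6 - I*√7 (d = 6 - √(-3 - 4) = 6 - √(-7) = 6 - I*√7 ≈ 6.0 - 2.6458*I)
(5 - 4)*(-3) + 22*(-3 + d)² = (5 - 4)*(-3) + 22*(-3 + (6 - I*√7))² = 1*(-3) + 22*(3 - I*√7)² = -3 + 22*(3 - I*√7)²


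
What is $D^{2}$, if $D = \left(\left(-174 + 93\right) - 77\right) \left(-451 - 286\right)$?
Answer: $13559670916$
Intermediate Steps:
$D = 116446$ ($D = \left(-81 - 77\right) \left(-737\right) = \left(-158\right) \left(-737\right) = 116446$)
$D^{2} = 116446^{2} = 13559670916$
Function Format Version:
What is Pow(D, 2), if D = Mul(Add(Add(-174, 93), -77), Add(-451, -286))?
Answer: 13559670916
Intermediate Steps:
D = 116446 (D = Mul(Add(-81, -77), -737) = Mul(-158, -737) = 116446)
Pow(D, 2) = Pow(116446, 2) = 13559670916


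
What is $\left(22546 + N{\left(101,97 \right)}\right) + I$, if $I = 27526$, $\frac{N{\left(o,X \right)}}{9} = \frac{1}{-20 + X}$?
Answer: $\frac{3855553}{77} \approx 50072.0$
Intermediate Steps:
$N{\left(o,X \right)} = \frac{9}{-20 + X}$
$\left(22546 + N{\left(101,97 \right)}\right) + I = \left(22546 + \frac{9}{-20 + 97}\right) + 27526 = \left(22546 + \frac{9}{77}\right) + 27526 = \frac{1736051}{77} + 27526 = \frac{3855553}{77}$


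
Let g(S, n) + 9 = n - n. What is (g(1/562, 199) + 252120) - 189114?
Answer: 62997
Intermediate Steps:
g(S, n) = -9 (g(S, n) = -9 + (n - n) = -9 + 0 = -9)
(g(1/562, 199) + 252120) - 189114 = (-9 + 252120) - 189114 = 252111 - 189114 = 62997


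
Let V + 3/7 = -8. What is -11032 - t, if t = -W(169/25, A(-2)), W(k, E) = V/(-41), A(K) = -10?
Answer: -3166125/287 ≈ -11032.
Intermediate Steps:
V = -59/7 (V = -3/7 - 8 = -59/7 ≈ -8.4286)
W(k, E) = 59/287 (W(k, E) = -59/7/(-41) = -59/7*(-1/41) = 59/287)
t = -59/287 (t = -1*59/287 = -59/287 ≈ -0.20557)
-11032 - t = -11032 - 1*(-59/287) = -11032 + 59/287 = -3166125/287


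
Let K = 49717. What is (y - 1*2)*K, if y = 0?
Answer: -99434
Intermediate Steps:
(y - 1*2)*K = (0 - 1*2)*49717 = (0 - 2)*49717 = -2*49717 = -99434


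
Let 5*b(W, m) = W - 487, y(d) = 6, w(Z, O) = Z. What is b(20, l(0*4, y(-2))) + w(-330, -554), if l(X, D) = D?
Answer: -2117/5 ≈ -423.40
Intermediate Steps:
b(W, m) = -487/5 + W/5 (b(W, m) = (W - 487)/5 = (-487 + W)/5 = -487/5 + W/5)
b(20, l(0*4, y(-2))) + w(-330, -554) = (-487/5 + (1/5)*20) - 330 = (-487/5 + 4) - 330 = -467/5 - 330 = -2117/5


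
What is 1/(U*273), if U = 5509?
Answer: 1/1503957 ≈ 6.6491e-7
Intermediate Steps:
1/(U*273) = 1/(5509*273) = 1/1503957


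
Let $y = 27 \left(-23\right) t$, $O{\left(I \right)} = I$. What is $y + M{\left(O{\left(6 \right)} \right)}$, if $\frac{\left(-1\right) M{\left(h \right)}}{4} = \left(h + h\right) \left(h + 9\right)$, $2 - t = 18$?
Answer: $9216$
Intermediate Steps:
$t = -16$ ($t = 2 - 18 = -16$)
$M{\left(h \right)} = - 8 h \left(9 + h\right)$ ($M{\left(h \right)} = - 4 \left(h + h\right) \left(h + 9\right) = - 4 \cdot 2 h \left(9 + h\right) = - 8 h \left(9 + h\right)$)
$y = 9936$ ($y = 27 \left(-23\right) \left(-16\right) = \left(-621\right) \left(-16\right) = 9936$)
$y + M{\left(O{\left(6 \right)} \right)} = 9936 - 48 \left(9 + 6\right) = 9936 - 48 \cdot 15 = 9936 - 720 = 9216$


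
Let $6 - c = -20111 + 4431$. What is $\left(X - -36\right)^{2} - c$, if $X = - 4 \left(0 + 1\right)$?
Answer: $-14662$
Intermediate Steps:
$X = -4$ ($X = \left(-4\right) 1 = -4$)
$c = 15686$ ($c = 6 - \left(-20111 + 4431\right) = 6 - -15680 = 6 + 15680 = 15686$)
$\left(X - -36\right)^{2} - c = \left(-4 - -36\right)^{2} - 15686 = \left(-4 + 36\right)^{2} - 15686 = 32^{2} - 15686 = 1024 - 15686 = -14662$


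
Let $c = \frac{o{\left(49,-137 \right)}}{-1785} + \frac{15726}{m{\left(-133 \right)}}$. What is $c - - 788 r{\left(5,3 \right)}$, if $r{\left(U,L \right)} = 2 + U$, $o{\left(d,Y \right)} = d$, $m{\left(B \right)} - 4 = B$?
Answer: $\frac{59145929}{10965} \approx 5394.1$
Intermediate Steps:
$m{\left(B \right)} = 4 + B$
$c = - \frac{1337011}{10965}$ ($c = \frac{49}{-1785} + \frac{15726}{4 - 133} = 49 \left(- \frac{1}{1785}\right) + \frac{15726}{-129} = - \frac{7}{255} + 15726 \left(- \frac{1}{129}\right) = - \frac{7}{255} - \frac{5242}{43} = - \frac{1337011}{10965} \approx -121.93$)
$c - - 788 r{\left(5,3 \right)} = - \frac{1337011}{10965} - - 788 \left(2 + 5\right) = - \frac{1337011}{10965} - \left(-788\right) 7 = - \frac{1337011}{10965} - -5516 = - \frac{1337011}{10965} + 5516 = \frac{59145929}{10965}$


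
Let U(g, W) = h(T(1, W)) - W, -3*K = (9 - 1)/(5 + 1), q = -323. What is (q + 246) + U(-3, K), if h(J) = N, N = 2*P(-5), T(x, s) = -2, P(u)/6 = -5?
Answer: -1229/9 ≈ -136.56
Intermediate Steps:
P(u) = -30 (P(u) = 6*(-5) = -30)
K = -4/9 (K = -(9 - 1)/(3*(5 + 1)) = -8/(3*6) = -1/3*4/3 = -4/9 ≈ -0.44444)
N = -60 (N = 2*(-30) = -60)
h(J) = -60
U(g, W) = -60 - W
(q + 246) + U(-3, K) = (-323 + 246) + (-60 - 1*(-4/9)) = -77 + (-60 + 4/9) = -77 - 536/9 = -1229/9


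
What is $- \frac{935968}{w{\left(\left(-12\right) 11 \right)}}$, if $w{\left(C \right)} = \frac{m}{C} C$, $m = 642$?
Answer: $- \frac{467984}{321} \approx -1457.9$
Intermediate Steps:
$w{\left(C \right)} = 642$ ($w{\left(C \right)} = \frac{642}{C} C = 642$)
$- \frac{935968}{w{\left(\left(-12\right) 11 \right)}} = - \frac{935968}{642} = \left(-935968\right) \frac{1}{642} = - \frac{467984}{321}$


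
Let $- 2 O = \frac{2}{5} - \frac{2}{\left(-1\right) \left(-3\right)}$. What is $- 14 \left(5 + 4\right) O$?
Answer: $- \frac{84}{5} \approx -16.8$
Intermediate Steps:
$O = \frac{2}{15}$ ($O = - \frac{\frac{2}{5} - \frac{2}{\left(-1\right) \left(-3\right)}}{2} = - \frac{2 \cdot \frac{1}{5} - \frac{2}{3}}{2} = - \frac{\frac{2}{5} - \frac{2}{3}}{2} = \left(- \frac{1}{2}\right) \left(- \frac{4}{15}\right) = \frac{2}{15} \approx 0.13333$)
$- 14 \left(5 + 4\right) O = - \frac{14 \left(5 + 4\right) 2}{15} = - \frac{14 \cdot 9 \cdot 2}{15} = - \frac{126 \cdot 2}{15} = \left(-1\right) \frac{84}{5} = - \frac{84}{5}$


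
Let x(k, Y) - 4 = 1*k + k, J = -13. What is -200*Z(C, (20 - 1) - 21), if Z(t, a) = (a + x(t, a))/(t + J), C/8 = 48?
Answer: -22000/53 ≈ -415.09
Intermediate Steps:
C = 384 (C = 8*48 = 384)
x(k, Y) = 4 + 2*k (x(k, Y) = 4 + (1*k + k) = 4 + (k + k) = 4 + 2*k)
Z(t, a) = (4 + a + 2*t)/(-13 + t) (Z(t, a) = (a + (4 + 2*t))/(t - 13) = (4 + a + 2*t)/(-13 + t))
-200*Z(C, (20 - 1) - 21) = -200*(4 + ((20 - 1) - 21) + 2*384)/(-13 + 384) = -200*(4 + (19 - 21) + 768)/371 = -200*(4 - 2 + 768)/371 = -200*770/371 = -200*110/53 = -22000/53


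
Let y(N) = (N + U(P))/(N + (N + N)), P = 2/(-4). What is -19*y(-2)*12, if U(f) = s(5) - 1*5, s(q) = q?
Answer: -76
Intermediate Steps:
P = -½ (P = 2*(-¼) = -½ ≈ -0.50000)
U(f) = 0 (U(f) = 5 - 1*5 = 5 - 5 = 0)
y(N) = ⅓ (y(N) = (N + 0)/(N + (N + N)) = N/(N + 2*N) = N/((3*N)) = N*(1/(3*N)) = ⅓)
-19*y(-2)*12 = -19*⅓*12 = -19/3*12 = -76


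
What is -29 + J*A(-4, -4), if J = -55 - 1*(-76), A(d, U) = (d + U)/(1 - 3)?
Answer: 55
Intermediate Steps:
A(d, U) = -U/2 - d/2 (A(d, U) = (U + d)/(-2) = (U + d)*(-½) = -U/2 - d/2)
J = 21 (J = -55 + 76 = 21)
-29 + J*A(-4, -4) = -29 + 21*(-½*(-4) - ½*(-4)) = -29 + 21*(2 + 2) = -29 + 21*4 = -29 + 84 = 55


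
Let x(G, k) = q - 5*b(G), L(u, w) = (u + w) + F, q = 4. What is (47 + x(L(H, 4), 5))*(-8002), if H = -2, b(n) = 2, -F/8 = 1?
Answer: -328082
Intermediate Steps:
F = -8 (F = -8*1 = -8)
L(u, w) = -8 + u + w (L(u, w) = (u + w) - 8 = -8 + u + w)
x(G, k) = -6 (x(G, k) = 4 - 5*2 = 4 - 10 = -6)
(47 + x(L(H, 4), 5))*(-8002) = (47 - 6)*(-8002) = 41*(-8002) = -328082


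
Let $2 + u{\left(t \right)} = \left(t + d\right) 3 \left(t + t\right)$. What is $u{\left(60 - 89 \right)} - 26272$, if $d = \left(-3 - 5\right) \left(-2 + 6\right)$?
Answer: $-15660$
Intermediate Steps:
$d = -32$ ($d = \left(-8\right) 4 = -32$)
$u{\left(t \right)} = -2 + 6 t \left(-32 + t\right)$ ($u{\left(t \right)} = -2 + \left(t - 32\right) 3 \left(t + t\right) = -2 + \left(-32 + t\right) 3 \cdot 2 t = -2 + \left(-32 + t\right) 6 t = -2 + 6 t \left(-32 + t\right)$)
$u{\left(60 - 89 \right)} - 26272 = \left(-2 - 192 \left(60 - 89\right) + 6 \left(60 - 89\right)^{2}\right) - 26272 = \left(-2 - -5568 + 6 \left(-29\right)^{2}\right) - 26272 = \left(-2 + 5568 + 6 \cdot 841\right) - 26272 = \left(-2 + 5568 + 5046\right) - 26272 = 10612 - 26272 = -15660$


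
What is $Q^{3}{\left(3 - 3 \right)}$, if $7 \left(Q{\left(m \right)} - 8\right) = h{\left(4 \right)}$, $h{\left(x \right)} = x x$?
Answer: $\frac{373248}{343} \approx 1088.2$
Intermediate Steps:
$h{\left(x \right)} = x^{2}$
$Q{\left(m \right)} = \frac{72}{7}$ ($Q{\left(m \right)} = 8 + \frac{4^{2}}{7} = 8 + \frac{1}{7} \cdot 16 = 8 + \frac{16}{7} = \frac{72}{7}$)
$Q^{3}{\left(3 - 3 \right)} = \left(\frac{72}{7}\right)^{3} = \frac{373248}{343}$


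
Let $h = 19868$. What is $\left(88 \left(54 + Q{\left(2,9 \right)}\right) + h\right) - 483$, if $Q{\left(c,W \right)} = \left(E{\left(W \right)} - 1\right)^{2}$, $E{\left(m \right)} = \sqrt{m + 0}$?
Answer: $24489$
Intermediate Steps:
$E{\left(m \right)} = \sqrt{m}$
$Q{\left(c,W \right)} = \left(-1 + \sqrt{W}\right)^{2}$ ($Q{\left(c,W \right)} = \left(\sqrt{W} - 1\right)^{2} = \left(-1 + \sqrt{W}\right)^{2}$)
$\left(88 \left(54 + Q{\left(2,9 \right)}\right) + h\right) - 483 = \left(88 \left(54 + \left(-1 + \sqrt{9}\right)^{2}\right) + 19868\right) - 483 = \left(88 \left(54 + \left(-1 + 3\right)^{2}\right) + 19868\right) - 483 = \left(88 \left(54 + 2^{2}\right) + 19868\right) - 483 = \left(88 \left(54 + 4\right) + 19868\right) - 483 = \left(88 \cdot 58 + 19868\right) - 483 = \left(5104 + 19868\right) - 483 = 24972 - 483 = 24489$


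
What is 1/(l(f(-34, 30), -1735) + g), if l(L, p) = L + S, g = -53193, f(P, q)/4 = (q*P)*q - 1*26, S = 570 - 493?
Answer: -1/175620 ≈ -5.6941e-6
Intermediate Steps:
S = 77
f(P, q) = -104 + 4*P*q**2 (f(P, q) = 4*((q*P)*q - 1*26) = 4*((P*q)*q - 26) = 4*(P*q**2 - 26) = 4*(-26 + P*q**2) = -104 + 4*P*q**2)
l(L, p) = 77 + L (l(L, p) = L + 77 = 77 + L)
1/(l(f(-34, 30), -1735) + g) = 1/((77 + (-104 + 4*(-34)*30**2)) - 53193) = 1/((77 + (-104 + 4*(-34)*900)) - 53193) = 1/((77 + (-104 - 122400)) - 53193) = 1/((77 - 122504) - 53193) = 1/(-122427 - 53193) = 1/(-175620) = -1/175620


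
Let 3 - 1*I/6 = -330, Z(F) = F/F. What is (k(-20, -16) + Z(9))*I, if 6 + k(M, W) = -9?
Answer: -27972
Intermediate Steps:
Z(F) = 1
k(M, W) = -15 (k(M, W) = -6 - 9 = -15)
I = 1998 (I = 18 - 6*(-330) = 18 + 1980 = 1998)
(k(-20, -16) + Z(9))*I = (-15 + 1)*1998 = -14*1998 = -27972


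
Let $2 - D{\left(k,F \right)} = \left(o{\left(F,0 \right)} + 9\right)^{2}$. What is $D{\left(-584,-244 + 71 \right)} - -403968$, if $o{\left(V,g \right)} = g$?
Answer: $403889$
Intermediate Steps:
$D{\left(k,F \right)} = -79$ ($D{\left(k,F \right)} = 2 - \left(0 + 9\right)^{2} = 2 - 9^{2} = 2 - 81 = -79$)
$D{\left(-584,-244 + 71 \right)} - -403968 = -79 - -403968 = -79 + 403968 = 403889$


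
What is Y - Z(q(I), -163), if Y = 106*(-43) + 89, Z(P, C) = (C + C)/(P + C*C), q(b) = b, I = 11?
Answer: -59392847/13290 ≈ -4469.0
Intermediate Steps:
Z(P, C) = 2*C/(P + C**2) (Z(P, C) = (2*C)/(P + C**2) = 2*C/(P + C**2))
Y = -4469 (Y = -4558 + 89 = -4469)
Y - Z(q(I), -163) = -4469 - 2*(-163)/(11 + (-163)**2) = -4469 - 2*(-163)/(11 + 26569) = -4469 - 2*(-163)/26580 = -4469 - 1*(-163/13290) = -4469 + 163/13290 = -59392847/13290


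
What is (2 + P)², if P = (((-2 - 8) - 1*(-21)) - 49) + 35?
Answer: 1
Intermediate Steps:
P = -3 (P = ((-10 + 21) - 49) + 35 = (11 - 49) + 35 = -38 + 35 = -3)
(2 + P)² = (2 - 3)² = (-1)² = 1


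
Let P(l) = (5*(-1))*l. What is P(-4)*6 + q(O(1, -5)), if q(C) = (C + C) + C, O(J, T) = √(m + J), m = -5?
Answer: 120 + 6*I ≈ 120.0 + 6.0*I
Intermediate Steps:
P(l) = -5*l
O(J, T) = √(-5 + J)
q(C) = 3*C (q(C) = 2*C + C = 3*C)
P(-4)*6 + q(O(1, -5)) = -5*(-4)*6 + 3*√(-5 + 1) = 20*6 + 3*√(-4) = 120 + 3*(2*I) = 120 + 6*I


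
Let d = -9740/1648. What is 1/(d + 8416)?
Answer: 412/3464957 ≈ 0.00011890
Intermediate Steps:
d = -2435/412 (d = -9740*1/1648 = -2435/412 ≈ -5.9102)
1/(d + 8416) = 1/(-2435/412 + 8416) = 1/(3464957/412) = 412/3464957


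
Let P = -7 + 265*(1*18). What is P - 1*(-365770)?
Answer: 370533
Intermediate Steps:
P = 4763 (P = -7 + 265*18 = -7 + 4770 = 4763)
P - 1*(-365770) = 4763 - 1*(-365770) = 4763 + 365770 = 370533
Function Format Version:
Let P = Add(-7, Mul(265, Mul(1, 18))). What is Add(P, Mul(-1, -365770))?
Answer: 370533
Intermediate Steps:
P = 4763 (P = Add(-7, Mul(265, 18)) = Add(-7, 4770) = 4763)
Add(P, Mul(-1, -365770)) = Add(4763, Mul(-1, -365770)) = Add(4763, 365770) = 370533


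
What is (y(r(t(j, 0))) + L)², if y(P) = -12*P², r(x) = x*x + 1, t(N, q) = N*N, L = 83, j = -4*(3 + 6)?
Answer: 1146049929136750382904034225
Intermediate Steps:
j = -36 (j = -4*9 = -36)
t(N, q) = N²
r(x) = 1 + x² (r(x) = x² + 1 = 1 + x²)
(y(r(t(j, 0))) + L)² = (-12*(1 + ((-36)²)²)² + 83)² = (-12*(1 + 1296²)² + 83)² = (-12*(1 + 1679616)² + 83)² = (-12*1679617² + 83)² = (-12*2821113266689 + 83)² = (-33853359200268 + 83)² = (-33853359200185)² = 1146049929136750382904034225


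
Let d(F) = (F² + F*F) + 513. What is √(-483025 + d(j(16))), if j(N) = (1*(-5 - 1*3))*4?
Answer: 4*I*√30029 ≈ 693.16*I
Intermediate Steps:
j(N) = -32 (j(N) = (1*(-5 - 3))*4 = (1*(-8))*4 = -8*4 = -32)
d(F) = 513 + 2*F² (d(F) = (F² + F²) + 513 = 2*F² + 513 = 513 + 2*F²)
√(-483025 + d(j(16))) = √(-483025 + (513 + 2*(-32)²)) = √(-483025 + (513 + 2*1024)) = √(-483025 + (513 + 2048)) = √(-483025 + 2561) = √(-480464) = 4*I*√30029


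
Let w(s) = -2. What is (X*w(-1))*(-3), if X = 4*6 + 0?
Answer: 144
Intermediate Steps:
X = 24 (X = 24 + 0 = 24)
(X*w(-1))*(-3) = (24*(-2))*(-3) = -48*(-3) = 144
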